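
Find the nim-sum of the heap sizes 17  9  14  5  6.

21

Write each in binary and XOR column by column:
  10001  (17)
  01001  (9)
  01110  (14)
  00101  (5)
  00110  (6)
  -----
  10101  (21)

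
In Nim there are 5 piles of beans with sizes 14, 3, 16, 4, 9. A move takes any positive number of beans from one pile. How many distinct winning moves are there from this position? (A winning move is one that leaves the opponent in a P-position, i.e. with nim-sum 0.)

Write each in binary and XOR column by column:
  01110  (14)
  00011  (3)
  10000  (16)
  00100  (4)
  01001  (9)
  -----
  10000  (16)
The overall nim-sum is X = 16. A pile of size p has a winning move iff p XOR X < p (reduce it to p XOR X).
  14: 14 XOR 16 = 30 ≥ 14 — no move.
  3: 3 XOR 16 = 19 ≥ 3 — no move.
  16: 16 XOR 16 = 0 < 16 — winning move (to 0).
  4: 4 XOR 16 = 20 ≥ 4 — no move.
  9: 9 XOR 16 = 25 ≥ 9 — no move.
That gives 1 winning move.

1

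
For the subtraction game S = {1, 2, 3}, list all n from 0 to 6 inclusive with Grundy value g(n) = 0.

0, 4

Grundy values for subtraction set {1, 2, 3}:
k:     0  1  2  3  4  5  6
g(k):  0  1  2  3  0  1  2
The P-positions (g = 0) in 0..6 are 0, 4.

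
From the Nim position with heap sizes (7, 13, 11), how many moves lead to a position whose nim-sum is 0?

3

Write each in binary and XOR column by column:
  0111  (7)
  1101  (13)
  1011  (11)
  ----
  0001  (1)
The overall nim-sum is X = 1. A heap of size p has a winning move iff p XOR X < p (reduce it to p XOR X).
  7: 7 XOR 1 = 6 < 7 — winning move (to 6).
  13: 13 XOR 1 = 12 < 13 — winning move (to 12).
  11: 11 XOR 1 = 10 < 11 — winning move (to 10).
That gives 3 winning moves.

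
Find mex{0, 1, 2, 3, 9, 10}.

The values 0, 1, 2, 3 are all present; 4 is the first non-negative integer missing from the set.

4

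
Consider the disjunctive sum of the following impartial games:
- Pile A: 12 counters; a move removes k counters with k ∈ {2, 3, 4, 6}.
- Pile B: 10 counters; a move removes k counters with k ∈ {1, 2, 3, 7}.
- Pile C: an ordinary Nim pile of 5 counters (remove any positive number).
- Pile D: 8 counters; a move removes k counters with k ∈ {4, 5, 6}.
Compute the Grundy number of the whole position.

Build the Grundy sequence for pile A with g(k) = mex{g(k−s) : s ∈ {2, 3, 4, 6}, s ≤ k}:
g(0) = mex{} = 0
g(1) = mex{} = 0
g(2) = mex{0} = 1
g(3) = mex{0} = 1
g(4) = mex{0,1} = 2
g(5) = mex{0,1} = 2
g(6) = mex{0,1,2} = 3
g(7) = mex{0,1,2} = 3
g(8) = mex{1,2,3} = 0
g(9) = mex{1,2,3} = 0
g(10) = mex{0,2,3} = 1
g(11) = mex{0,2,3} = 1
g(12) = mex{0,1,3} = 2
So g(12) = 2.
For pile B, compute g(0), g(1), … with moves {1, 2, 3, 7}:
g(0) = mex{} = 0
g(1) = mex{0} = 1
g(2) = mex{0,1} = 2
g(3) = mex{0,1,2} = 3
g(4) = mex{1,2,3} = 0
g(5) = mex{0,2,3} = 1
g(6) = mex{0,1,3} = 2
g(7) = mex{0,1,2} = 3
g(8) = mex{1,2,3} = 0
g(9) = mex{0,2,3} = 1
g(10) = mex{0,1,3} = 2
So g(10) = 2.
Pile C is a plain Nim pile of size 5, so its Grundy value is 5.
For pile D, compute g(0), g(1), … with moves {4, 5, 6}:
g(0) = mex{} = 0
g(1) = mex{} = 0
g(2) = mex{} = 0
g(3) = mex{} = 0
g(4) = mex{0} = 1
g(5) = mex{0} = 1
g(6) = mex{0} = 1
g(7) = mex{0} = 1
g(8) = mex{0,1} = 2
So g(8) = 2.
By the Sprague-Grundy theorem, the Grundy value of a sum of independent games is the XOR of the component values.
Combined value = 2 ⊕ 2 ⊕ 5 ⊕ 2 = 7.

7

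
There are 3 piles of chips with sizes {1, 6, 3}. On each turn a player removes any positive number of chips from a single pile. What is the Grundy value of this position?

4

Nim-sum: 1 ⊕ 6 ⊕ 3 = 4.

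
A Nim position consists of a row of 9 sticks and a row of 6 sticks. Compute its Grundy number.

15

Compute the nim-sum pairwise:
9 XOR 6 = 15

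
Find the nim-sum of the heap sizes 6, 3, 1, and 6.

2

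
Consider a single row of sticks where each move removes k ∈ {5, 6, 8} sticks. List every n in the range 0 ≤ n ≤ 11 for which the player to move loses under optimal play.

Build the Grundy sequence with g(k) = mex{g(k−s) : s ∈ {5, 6, 8}, s ≤ k}:
g(0) = mex{} = 0
g(1) = mex{} = 0
g(2) = mex{} = 0
g(3) = mex{} = 0
g(4) = mex{} = 0
g(5) = mex{0} = 1
g(6) = mex{0} = 1
g(7) = mex{0} = 1
g(8) = mex{0} = 1
g(9) = mex{0} = 1
g(10) = mex{0,1} = 2
g(11) = mex{0,1} = 2
The P-positions (g = 0) in 0..11 are 0, 1, 2, 3, 4.

0, 1, 2, 3, 4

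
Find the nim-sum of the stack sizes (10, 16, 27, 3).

Compute the nim-sum pairwise:
10 ^ 16 = 26
26 ^ 27 = 1
1 ^ 3 = 2

2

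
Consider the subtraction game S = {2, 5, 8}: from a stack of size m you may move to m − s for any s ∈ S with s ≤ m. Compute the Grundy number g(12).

1

Build the Grundy sequence with g(k) = mex{g(k−s) : s ∈ {2, 5, 8}, s ≤ k}:
g(0) = mex{} = 0
g(1) = mex{} = 0
g(2) = mex{0} = 1
g(3) = mex{0} = 1
g(4) = mex{1} = 0
g(5) = mex{0,1} = 2
g(6) = mex{0} = 1
g(7) = mex{1,2} = 0
g(8) = mex{0,1} = 2
g(9) = mex{0} = 1
g(10) = mex{1,2} = 0
g(11) = mex{1} = 0
g(12) = mex{0} = 1
So g(12) = 1.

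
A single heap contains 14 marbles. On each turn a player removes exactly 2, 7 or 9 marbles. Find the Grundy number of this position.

Build the Grundy sequence with g(k) = mex{g(k−s) : s ∈ {2, 7, 9}, s ≤ k}:
k:     0  1  2  3  4  5  6  7  8  9 10 11 12 13 14
g(k):  0  0  1  1  0  0  1  1  2  2  3  3  2  2  3
So g(14) = 3.

3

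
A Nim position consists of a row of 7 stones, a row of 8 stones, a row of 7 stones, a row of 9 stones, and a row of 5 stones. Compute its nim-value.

4

Nim-sum: 7 XOR 8 XOR 7 XOR 9 XOR 5 = 4.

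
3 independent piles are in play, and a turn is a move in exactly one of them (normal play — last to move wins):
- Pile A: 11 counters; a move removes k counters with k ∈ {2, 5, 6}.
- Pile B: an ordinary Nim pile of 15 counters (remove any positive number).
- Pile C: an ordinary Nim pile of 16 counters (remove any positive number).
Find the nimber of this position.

Build the Grundy sequence for pile A with g(k) = mex{g(k−s) : s ∈ {2, 5, 6}, s ≤ k}:
g(0) = mex{} = 0
g(1) = mex{} = 0
g(2) = mex{0} = 1
g(3) = mex{0} = 1
g(4) = mex{1} = 0
g(5) = mex{0,1} = 2
g(6) = mex{0} = 1
g(7) = mex{0,1,2} = 3
g(8) = mex{1} = 0
g(9) = mex{0,1,3} = 2
g(10) = mex{0,2} = 1
g(11) = mex{1,2} = 0
So g(11) = 0.
Pile B is a plain Nim pile of size 15, so its Grundy value is 15.
Pile C is a plain Nim pile of size 16, so its Grundy value is 16.
By the Sprague-Grundy theorem, the Grundy value of a sum of independent games is the XOR of the component values.
Combined value = 0 ⊕ 15 ⊕ 16 = 31.

31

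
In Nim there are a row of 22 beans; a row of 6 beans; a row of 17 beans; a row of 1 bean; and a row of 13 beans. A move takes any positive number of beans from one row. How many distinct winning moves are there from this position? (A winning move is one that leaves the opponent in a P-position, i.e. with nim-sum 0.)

Nim-sum: 22 XOR 6 XOR 17 XOR 1 XOR 13 = 13.
The overall nim-sum is X = 13. A row of size p has a winning move iff p XOR X < p (reduce it to p XOR X).
  22: 22 XOR 13 = 27 ≥ 22 — no move.
  6: 6 XOR 13 = 11 ≥ 6 — no move.
  17: 17 XOR 13 = 28 ≥ 17 — no move.
  1: 1 XOR 13 = 12 ≥ 1 — no move.
  13: 13 XOR 13 = 0 < 13 — winning move (to 0).
That gives 1 winning move.

1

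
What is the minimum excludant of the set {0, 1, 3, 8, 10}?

2

The values 0, 1 are all present; 2 is the first non-negative integer missing from the set.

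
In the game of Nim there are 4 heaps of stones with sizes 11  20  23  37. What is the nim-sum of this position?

45

Compute the nim-sum pairwise:
11 XOR 20 = 31
31 XOR 23 = 8
8 XOR 37 = 45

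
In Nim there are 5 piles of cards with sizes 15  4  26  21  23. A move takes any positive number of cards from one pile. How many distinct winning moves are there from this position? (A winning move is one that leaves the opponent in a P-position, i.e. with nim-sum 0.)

Nim-sum: 15 ⊕ 4 ⊕ 26 ⊕ 21 ⊕ 23 = 19.
The overall nim-sum is X = 19. A pile of size p has a winning move iff p XOR X < p (reduce it to p XOR X).
  15: 15 XOR 19 = 28 ≥ 15 — no move.
  4: 4 XOR 19 = 23 ≥ 4 — no move.
  26: 26 XOR 19 = 9 < 26 — winning move (to 9).
  21: 21 XOR 19 = 6 < 21 — winning move (to 6).
  23: 23 XOR 19 = 4 < 23 — winning move (to 4).
That gives 3 winning moves.

3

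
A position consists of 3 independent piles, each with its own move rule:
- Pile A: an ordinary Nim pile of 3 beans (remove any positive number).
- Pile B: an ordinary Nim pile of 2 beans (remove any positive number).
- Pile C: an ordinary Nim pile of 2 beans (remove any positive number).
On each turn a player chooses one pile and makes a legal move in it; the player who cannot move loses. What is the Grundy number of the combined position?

3

Pile A is a plain Nim pile of size 3, so its Grundy value is 3.
Pile B is a plain Nim pile of size 2, so its Grundy value is 2.
Pile C is a plain Nim pile of size 2, so its Grundy value is 2.
The value of a disjunctive sum is the nim-sum of the parts.
Combined value = 3 ⊕ 2 ⊕ 2 = 3.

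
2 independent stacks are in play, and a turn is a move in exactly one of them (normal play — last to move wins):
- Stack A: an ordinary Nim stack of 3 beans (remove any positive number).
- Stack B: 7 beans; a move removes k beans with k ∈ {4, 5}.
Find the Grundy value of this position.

2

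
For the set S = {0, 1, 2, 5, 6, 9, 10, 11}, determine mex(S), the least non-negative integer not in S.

3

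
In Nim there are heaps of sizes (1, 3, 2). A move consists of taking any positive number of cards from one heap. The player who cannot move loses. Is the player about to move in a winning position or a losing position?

Losing position

Compute the nim-sum pairwise:
1 ^ 3 = 2
2 ^ 2 = 0
The nim-sum is 0, so this is a P-position: the player to move is in a losing position under optimal play.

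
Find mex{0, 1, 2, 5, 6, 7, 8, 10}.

The values 0, 1, 2 are all present; 3 is the first non-negative integer missing from the set.

3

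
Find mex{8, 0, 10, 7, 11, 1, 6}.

2

The values 0, 1 are all present; 2 is the first non-negative integer missing from the set.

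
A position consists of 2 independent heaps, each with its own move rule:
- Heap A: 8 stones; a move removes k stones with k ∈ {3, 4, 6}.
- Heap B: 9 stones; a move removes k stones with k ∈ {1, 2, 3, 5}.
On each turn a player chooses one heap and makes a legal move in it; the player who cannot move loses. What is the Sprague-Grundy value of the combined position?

Build the Grundy sequence for heap A with g(k) = mex{g(k−s) : s ∈ {3, 4, 6}, s ≤ k}:
g(0) = mex{} = 0
g(1) = mex{} = 0
g(2) = mex{} = 0
g(3) = mex{0} = 1
g(4) = mex{0} = 1
g(5) = mex{0} = 1
g(6) = mex{0,1} = 2
g(7) = mex{0,1} = 2
g(8) = mex{0,1} = 2
So g(8) = 2.
Build the Grundy sequence for heap B with g(k) = mex{g(k−s) : s ∈ {1, 2, 3, 5}, s ≤ k}:
g(0) = mex{} = 0
g(1) = mex{0} = 1
g(2) = mex{0,1} = 2
g(3) = mex{0,1,2} = 3
g(4) = mex{1,2,3} = 0
g(5) = mex{0,2,3} = 1
g(6) = mex{0,1,3} = 2
g(7) = mex{0,1,2} = 3
g(8) = mex{1,2,3} = 0
g(9) = mex{0,2,3} = 1
So g(9) = 1.
The value of a disjunctive sum is the nim-sum of the parts.
Combined value = 2 ⊕ 1 = 3.

3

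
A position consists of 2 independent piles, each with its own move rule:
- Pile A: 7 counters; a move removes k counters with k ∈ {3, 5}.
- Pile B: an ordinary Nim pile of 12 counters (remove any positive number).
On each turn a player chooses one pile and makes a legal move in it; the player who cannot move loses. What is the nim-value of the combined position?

For pile A, compute g(0), g(1), … with moves {3, 5}:
k:     0  1  2  3  4  5  6  7
g(k):  0  0  0  1  1  1  2  2
So g(7) = 2.
Pile B is a plain Nim pile of size 12, so its Grundy value is 12.
The value of a disjunctive sum is the nim-sum of the parts.
Combined value = 2 ⊕ 12 = 14.

14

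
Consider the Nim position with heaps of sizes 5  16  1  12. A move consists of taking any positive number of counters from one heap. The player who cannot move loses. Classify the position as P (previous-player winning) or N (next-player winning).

N-position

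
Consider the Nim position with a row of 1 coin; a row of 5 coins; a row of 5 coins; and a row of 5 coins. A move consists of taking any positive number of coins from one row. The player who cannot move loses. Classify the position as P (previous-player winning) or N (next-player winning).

N-position

Write each in binary and XOR column by column:
  001  (1)
  101  (5)
  101  (5)
  101  (5)
  ---
  100  (4)
The nim-sum is 4 ≠ 0, so this is an N-position: the player to move can win.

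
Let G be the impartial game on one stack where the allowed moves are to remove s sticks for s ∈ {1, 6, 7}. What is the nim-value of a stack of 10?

2

Grundy values for subtraction set {1, 6, 7}:
k:     0  1  2  3  4  5  6  7  8  9 10
g(k):  0  1  0  1  0  1  2  3  2  3  2
So g(10) = 2.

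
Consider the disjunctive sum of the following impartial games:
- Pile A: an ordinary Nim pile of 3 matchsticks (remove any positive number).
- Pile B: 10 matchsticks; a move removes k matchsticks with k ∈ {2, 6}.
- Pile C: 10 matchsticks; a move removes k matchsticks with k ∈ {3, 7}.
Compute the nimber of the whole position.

2

Pile A is a plain Nim pile of size 3, so its Grundy value is 3.
Grundy values for pile B (subtraction set {2, 6}):
k:     0  1  2  3  4  5  6  7  8  9 10
g(k):  0  0  1  1  0  0  1  1  0  0  1
So g(10) = 1.
Grundy values for pile C (subtraction set {3, 7}):
k:     0  1  2  3  4  5  6  7  8  9 10
g(k):  0  0  0  1  1  1  0  2  2  1  0
So g(10) = 0.
By the Sprague-Grundy theorem, the Grundy value of a sum of independent games is the XOR of the component values.
Combined value = 3 XOR 1 XOR 0 = 2.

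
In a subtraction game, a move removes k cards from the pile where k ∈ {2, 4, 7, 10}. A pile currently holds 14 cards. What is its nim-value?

Grundy values for subtraction set {2, 4, 7, 10}:
k:     0  1  2  3  4  5  6  7  8  9 10 11 12 13 14
g(k):  0  0  1  1  2  2  0  3  1  0  2  1  0  2  1
So g(14) = 1.

1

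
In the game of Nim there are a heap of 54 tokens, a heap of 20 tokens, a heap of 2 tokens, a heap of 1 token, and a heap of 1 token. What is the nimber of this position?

In binary:
  110110  (54)
  010100  (20)
  000010  (2)
  000001  (1)
  000001  (1)
  ------
  100000  (32)

32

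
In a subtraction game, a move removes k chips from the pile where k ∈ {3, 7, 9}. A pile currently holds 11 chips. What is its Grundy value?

3

Compute g(0), g(1), … for moves {3, 7, 9}:
g(0) = mex{} = 0
g(1) = mex{} = 0
g(2) = mex{} = 0
g(3) = mex{0} = 1
g(4) = mex{0} = 1
g(5) = mex{0} = 1
g(6) = mex{1} = 0
g(7) = mex{0,1} = 2
g(8) = mex{0,1} = 2
g(9) = mex{0} = 1
g(10) = mex{0,1,2} = 3
g(11) = mex{0,1,2} = 3
So g(11) = 3.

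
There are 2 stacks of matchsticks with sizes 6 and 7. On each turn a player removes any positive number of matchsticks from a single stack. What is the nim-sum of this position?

Nim-sum: 6 ^ 7 = 1.

1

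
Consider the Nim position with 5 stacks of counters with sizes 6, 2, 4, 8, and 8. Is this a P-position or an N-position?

In binary:
  0110  (6)
  0010  (2)
  0100  (4)
  1000  (8)
  1000  (8)
  ----
  0000  (0)
The nim-sum is 0, so this is a P-position: the player to move is in a losing position under optimal play.

P-position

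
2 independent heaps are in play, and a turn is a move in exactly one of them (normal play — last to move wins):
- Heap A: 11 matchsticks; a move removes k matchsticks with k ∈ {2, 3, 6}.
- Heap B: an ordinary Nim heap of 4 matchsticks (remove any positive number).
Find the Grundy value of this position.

Build the Grundy sequence for heap A with g(k) = mex{g(k−s) : s ∈ {2, 3, 6}, s ≤ k}:
k:     0  1  2  3  4  5  6  7  8  9 10 11
g(k):  0  0  1  1  2  0  3  1  2  0  0  1
So g(11) = 1.
Heap B is a plain Nim heap of size 4, so its Grundy value is 4.
By the Sprague-Grundy theorem, the Grundy value of a sum of independent games is the XOR of the component values.
Combined value = 1 XOR 4 = 5.

5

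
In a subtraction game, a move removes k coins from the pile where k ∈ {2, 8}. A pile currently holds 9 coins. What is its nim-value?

Grundy values for subtraction set {2, 8}:
g(0) = mex{} = 0
g(1) = mex{} = 0
g(2) = mex{0} = 1
g(3) = mex{0} = 1
g(4) = mex{1} = 0
g(5) = mex{1} = 0
g(6) = mex{0} = 1
g(7) = mex{0} = 1
g(8) = mex{0,1} = 2
g(9) = mex{0,1} = 2
So g(9) = 2.

2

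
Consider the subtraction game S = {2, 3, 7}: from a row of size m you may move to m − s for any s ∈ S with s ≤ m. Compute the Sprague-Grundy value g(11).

0

Grundy values for subtraction set {2, 3, 7}:
k:     0  1  2  3  4  5  6  7  8  9 10 11
g(k):  0  0  1  1  2  0  0  1  1  2  0  0
So g(11) = 0.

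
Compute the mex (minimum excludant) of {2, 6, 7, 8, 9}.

0 is not in the set, so the mex is 0.

0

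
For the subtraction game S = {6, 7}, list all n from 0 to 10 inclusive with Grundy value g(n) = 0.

Grundy values for subtraction set {6, 7}:
g(0) = mex{} = 0
g(1) = mex{} = 0
g(2) = mex{} = 0
g(3) = mex{} = 0
g(4) = mex{} = 0
g(5) = mex{} = 0
g(6) = mex{0} = 1
g(7) = mex{0} = 1
g(8) = mex{0} = 1
g(9) = mex{0} = 1
g(10) = mex{0} = 1
The P-positions (g = 0) in 0..10 are 0, 1, 2, 3, 4, 5.

0, 1, 2, 3, 4, 5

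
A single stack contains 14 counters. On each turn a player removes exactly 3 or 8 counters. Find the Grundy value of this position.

1

Grundy values for subtraction set {3, 8}:
g(0) = mex{} = 0
g(1) = mex{} = 0
g(2) = mex{} = 0
g(3) = mex{0} = 1
g(4) = mex{0} = 1
g(5) = mex{0} = 1
g(6) = mex{1} = 0
g(7) = mex{1} = 0
g(8) = mex{0,1} = 2
g(9) = mex{0} = 1
g(10) = mex{0} = 1
g(11) = mex{1,2} = 0
g(12) = mex{1} = 0
g(13) = mex{1} = 0
g(14) = mex{0} = 1
So g(14) = 1.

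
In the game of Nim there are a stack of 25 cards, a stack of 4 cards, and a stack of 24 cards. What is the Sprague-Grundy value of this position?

5

Compute the nim-sum pairwise:
25 XOR 4 = 29
29 XOR 24 = 5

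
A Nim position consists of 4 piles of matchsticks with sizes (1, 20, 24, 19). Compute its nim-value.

Nim-sum: 1 XOR 20 XOR 24 XOR 19 = 30.

30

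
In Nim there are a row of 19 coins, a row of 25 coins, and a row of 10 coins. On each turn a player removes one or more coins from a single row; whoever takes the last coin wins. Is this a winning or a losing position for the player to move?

Losing position

Compute the nim-sum pairwise:
19 ⊕ 25 = 10
10 ⊕ 10 = 0
The nim-sum is 0, so this is a P-position: the player to move is in a losing position under optimal play.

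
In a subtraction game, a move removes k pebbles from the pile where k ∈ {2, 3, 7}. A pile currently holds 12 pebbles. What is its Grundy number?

Build the Grundy sequence with g(k) = mex{g(k−s) : s ∈ {2, 3, 7}, s ≤ k}:
k:     0  1  2  3  4  5  6  7  8  9 10 11 12
g(k):  0  0  1  1  2  0  0  1  1  2  0  0  1
So g(12) = 1.

1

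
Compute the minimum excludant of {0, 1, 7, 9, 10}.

2

The values 0, 1 are all present; 2 is the first non-negative integer missing from the set.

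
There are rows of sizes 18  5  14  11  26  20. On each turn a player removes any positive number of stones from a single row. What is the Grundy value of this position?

28

Bitwise XOR of the heap sizes:
  10010  (18)
  00101  (5)
  01110  (14)
  01011  (11)
  11010  (26)
  10100  (20)
  -----
  11100  (28)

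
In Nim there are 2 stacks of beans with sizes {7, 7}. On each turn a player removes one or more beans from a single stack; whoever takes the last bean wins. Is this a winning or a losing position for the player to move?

Losing position

Nim-sum: 7 ^ 7 = 0.
The nim-sum is 0, so this is a P-position: the player to move is in a losing position under optimal play.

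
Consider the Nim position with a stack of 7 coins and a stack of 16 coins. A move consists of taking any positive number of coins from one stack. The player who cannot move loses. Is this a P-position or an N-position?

N-position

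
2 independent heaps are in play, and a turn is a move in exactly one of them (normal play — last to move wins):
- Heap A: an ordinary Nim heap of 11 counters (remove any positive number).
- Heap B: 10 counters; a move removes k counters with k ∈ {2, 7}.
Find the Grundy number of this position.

Heap A is a plain Nim heap of size 11, so its Grundy value is 11.
Build the Grundy sequence for heap B with g(k) = mex{g(k−s) : s ∈ {2, 7}, s ≤ k}:
k:     0  1  2  3  4  5  6  7  8  9 10
g(k):  0  0  1  1  0  0  1  1  2  0  0
So g(10) = 0.
The value of a disjunctive sum is the nim-sum of the parts.
Combined value = 11 ⊕ 0 = 11.

11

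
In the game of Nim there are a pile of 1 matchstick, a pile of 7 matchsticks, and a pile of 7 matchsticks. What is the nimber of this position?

In binary:
  001  (1)
  111  (7)
  111  (7)
  ---
  001  (1)

1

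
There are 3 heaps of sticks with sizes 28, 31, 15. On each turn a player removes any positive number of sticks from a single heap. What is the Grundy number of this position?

12

Nim-sum: 28 ⊕ 31 ⊕ 15 = 12.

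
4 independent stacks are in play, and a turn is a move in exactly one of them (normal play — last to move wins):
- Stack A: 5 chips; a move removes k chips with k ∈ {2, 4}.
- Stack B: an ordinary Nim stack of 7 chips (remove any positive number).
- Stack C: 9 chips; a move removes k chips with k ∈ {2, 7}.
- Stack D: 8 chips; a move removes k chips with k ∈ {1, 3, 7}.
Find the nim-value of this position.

5

Grundy values for stack A (subtraction set {2, 4}):
g(0) = mex{} = 0
g(1) = mex{} = 0
g(2) = mex{0} = 1
g(3) = mex{0} = 1
g(4) = mex{0,1} = 2
g(5) = mex{0,1} = 2
So g(5) = 2.
Stack B is a plain Nim stack of size 7, so its Grundy value is 7.
For stack C, compute g(0), g(1), … with moves {2, 7}:
k:     0  1  2  3  4  5  6  7  8  9
g(k):  0  0  1  1  0  0  1  1  2  0
So g(9) = 0.
For stack D, compute g(0), g(1), … with moves {1, 3, 7}:
g(0) = mex{} = 0
g(1) = mex{0} = 1
g(2) = mex{1} = 0
g(3) = mex{0} = 1
g(4) = mex{1} = 0
g(5) = mex{0} = 1
g(6) = mex{1} = 0
g(7) = mex{0} = 1
g(8) = mex{1} = 0
So g(8) = 0.
By the Sprague-Grundy theorem, the Grundy value of a sum of independent games is the XOR of the component values.
Combined value = 2 ⊕ 7 ⊕ 0 ⊕ 0 = 5.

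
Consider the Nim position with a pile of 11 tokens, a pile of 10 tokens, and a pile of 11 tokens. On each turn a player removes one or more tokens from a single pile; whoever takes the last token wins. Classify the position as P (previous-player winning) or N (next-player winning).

N-position

Compute the nim-sum pairwise:
11 ⊕ 10 = 1
1 ⊕ 11 = 10
The nim-sum is 10 ≠ 0, so this is an N-position: the player to move can win.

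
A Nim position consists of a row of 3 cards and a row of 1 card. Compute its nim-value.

2

Nim-sum: 3 ⊕ 1 = 2.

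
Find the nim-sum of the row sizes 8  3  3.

8

Write each in binary and XOR column by column:
  1000  (8)
  0011  (3)
  0011  (3)
  ----
  1000  (8)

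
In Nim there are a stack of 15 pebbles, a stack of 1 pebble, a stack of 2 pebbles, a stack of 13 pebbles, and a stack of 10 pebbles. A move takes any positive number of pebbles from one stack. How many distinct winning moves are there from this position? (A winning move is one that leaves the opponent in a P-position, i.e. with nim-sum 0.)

3

Nim-sum: 15 ⊕ 1 ⊕ 2 ⊕ 13 ⊕ 10 = 11.
The overall nim-sum is X = 11. A stack of size p has a winning move iff p XOR X < p (reduce it to p XOR X).
  15: 15 XOR 11 = 4 < 15 — winning move (to 4).
  1: 1 XOR 11 = 10 ≥ 1 — no move.
  2: 2 XOR 11 = 9 ≥ 2 — no move.
  13: 13 XOR 11 = 6 < 13 — winning move (to 6).
  10: 10 XOR 11 = 1 < 10 — winning move (to 1).
That gives 3 winning moves.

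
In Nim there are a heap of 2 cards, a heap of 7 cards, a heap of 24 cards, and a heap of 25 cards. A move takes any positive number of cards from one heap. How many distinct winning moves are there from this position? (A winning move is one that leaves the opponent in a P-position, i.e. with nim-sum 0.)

1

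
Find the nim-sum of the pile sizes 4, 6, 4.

Nim-sum: 4 XOR 6 XOR 4 = 6.

6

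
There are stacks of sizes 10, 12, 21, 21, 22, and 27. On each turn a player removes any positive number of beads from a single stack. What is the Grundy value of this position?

11

Compute the nim-sum pairwise:
10 XOR 12 = 6
6 XOR 21 = 19
19 XOR 21 = 6
6 XOR 22 = 16
16 XOR 27 = 11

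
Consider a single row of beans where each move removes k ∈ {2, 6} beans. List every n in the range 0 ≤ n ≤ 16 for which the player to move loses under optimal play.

0, 1, 4, 5, 8, 9, 12, 13, 16

Compute g(0), g(1), … for moves {2, 6}:
k:     0  1  2  3  4  5  6  7  8  9 10 11 12 13 14 15 16
g(k):  0  0  1  1  0  0  1  1  0  0  1  1  0  0  1  1  0
The P-positions (g = 0) in 0..16 are 0, 1, 4, 5, 8, 9, 12, 13, 16.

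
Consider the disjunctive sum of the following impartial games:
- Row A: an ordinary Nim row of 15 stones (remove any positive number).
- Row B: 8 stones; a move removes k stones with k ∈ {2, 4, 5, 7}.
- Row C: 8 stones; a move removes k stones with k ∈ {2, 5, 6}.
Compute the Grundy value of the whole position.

Row A is a plain Nim row of size 15, so its Grundy value is 15.
For row B, compute g(0), g(1), … with moves {2, 4, 5, 7}:
k:     0  1  2  3  4  5  6  7  8
g(k):  0  0  1  1  2  2  3  3  4
So g(8) = 4.
Grundy values for row C (subtraction set {2, 5, 6}):
k:     0  1  2  3  4  5  6  7  8
g(k):  0  0  1  1  0  2  1  3  0
So g(8) = 0.
By the Sprague-Grundy theorem, the Grundy value of a sum of independent games is the XOR of the component values.
Combined value = 15 XOR 4 XOR 0 = 11.

11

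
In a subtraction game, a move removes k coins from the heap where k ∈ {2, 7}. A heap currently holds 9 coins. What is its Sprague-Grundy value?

0

Grundy values for subtraction set {2, 7}:
k:     0  1  2  3  4  5  6  7  8  9
g(k):  0  0  1  1  0  0  1  1  2  0
So g(9) = 0.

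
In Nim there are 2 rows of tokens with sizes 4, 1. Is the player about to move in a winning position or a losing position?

Winning position

Bitwise XOR of the heap sizes:
  100  (4)
  001  (1)
  ---
  101  (5)
The nim-sum is 5 ≠ 0, so this is an N-position: the player to move can win.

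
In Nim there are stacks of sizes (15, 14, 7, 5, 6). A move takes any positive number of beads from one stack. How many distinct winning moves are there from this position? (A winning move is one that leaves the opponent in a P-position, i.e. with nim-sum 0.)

5

Compute the nim-sum pairwise:
15 ^ 14 = 1
1 ^ 7 = 6
6 ^ 5 = 3
3 ^ 6 = 5
The overall nim-sum is X = 5. A stack of size p has a winning move iff p XOR X < p (reduce it to p XOR X).
  15: 15 XOR 5 = 10 < 15 — winning move (to 10).
  14: 14 XOR 5 = 11 < 14 — winning move (to 11).
  7: 7 XOR 5 = 2 < 7 — winning move (to 2).
  5: 5 XOR 5 = 0 < 5 — winning move (to 0).
  6: 6 XOR 5 = 3 < 6 — winning move (to 3).
That gives 5 winning moves.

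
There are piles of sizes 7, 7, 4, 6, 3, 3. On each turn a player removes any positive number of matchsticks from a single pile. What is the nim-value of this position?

Nim-sum: 7 XOR 7 XOR 4 XOR 6 XOR 3 XOR 3 = 2.

2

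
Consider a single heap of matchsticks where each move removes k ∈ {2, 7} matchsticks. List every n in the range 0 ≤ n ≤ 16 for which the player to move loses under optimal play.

Compute g(0), g(1), … for moves {2, 7}:
k:     0  1  2  3  4  5  6  7  8  9 10 11 12 13 14 15 16
g(k):  0  0  1  1  0  0  1  1  2  0  0  1  1  0  0  1  1
The P-positions (g = 0) in 0..16 are 0, 1, 4, 5, 9, 10, 13, 14.

0, 1, 4, 5, 9, 10, 13, 14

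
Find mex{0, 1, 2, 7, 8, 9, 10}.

3

The values 0, 1, 2 are all present; 3 is the first non-negative integer missing from the set.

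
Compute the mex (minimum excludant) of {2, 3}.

0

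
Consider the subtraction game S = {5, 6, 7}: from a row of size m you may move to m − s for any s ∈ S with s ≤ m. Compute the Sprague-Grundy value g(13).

Grundy values for subtraction set {5, 6, 7}:
g(0) = mex{} = 0
g(1) = mex{} = 0
g(2) = mex{} = 0
g(3) = mex{} = 0
g(4) = mex{} = 0
g(5) = mex{0} = 1
g(6) = mex{0} = 1
g(7) = mex{0} = 1
g(8) = mex{0} = 1
g(9) = mex{0} = 1
g(10) = mex{0,1} = 2
g(11) = mex{0,1} = 2
g(12) = mex{1} = 0
g(13) = mex{1} = 0
So g(13) = 0.

0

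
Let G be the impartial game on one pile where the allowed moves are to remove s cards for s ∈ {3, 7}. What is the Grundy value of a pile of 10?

Build the Grundy sequence with g(k) = mex{g(k−s) : s ∈ {3, 7}, s ≤ k}:
g(0) = mex{} = 0
g(1) = mex{} = 0
g(2) = mex{} = 0
g(3) = mex{0} = 1
g(4) = mex{0} = 1
g(5) = mex{0} = 1
g(6) = mex{1} = 0
g(7) = mex{0,1} = 2
g(8) = mex{0,1} = 2
g(9) = mex{0} = 1
g(10) = mex{1,2} = 0
So g(10) = 0.

0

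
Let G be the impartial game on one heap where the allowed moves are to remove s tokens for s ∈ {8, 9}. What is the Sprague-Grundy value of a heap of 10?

Build the Grundy sequence with g(k) = mex{g(k−s) : s ∈ {8, 9}, s ≤ k}:
g(0) = mex{} = 0
g(1) = mex{} = 0
g(2) = mex{} = 0
g(3) = mex{} = 0
g(4) = mex{} = 0
g(5) = mex{} = 0
g(6) = mex{} = 0
g(7) = mex{} = 0
g(8) = mex{0} = 1
g(9) = mex{0} = 1
g(10) = mex{0} = 1
So g(10) = 1.

1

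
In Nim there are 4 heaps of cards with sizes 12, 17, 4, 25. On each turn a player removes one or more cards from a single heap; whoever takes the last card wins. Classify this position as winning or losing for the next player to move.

In binary:
  01100  (12)
  10001  (17)
  00100  (4)
  11001  (25)
  -----
  00000  (0)
The nim-sum is 0, so this is a P-position: the player to move is in a losing position under optimal play.

Losing position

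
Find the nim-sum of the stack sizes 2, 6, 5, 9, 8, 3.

3

Compute the nim-sum pairwise:
2 XOR 6 = 4
4 XOR 5 = 1
1 XOR 9 = 8
8 XOR 8 = 0
0 XOR 3 = 3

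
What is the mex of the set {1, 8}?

0

0 is not in the set, so the mex is 0.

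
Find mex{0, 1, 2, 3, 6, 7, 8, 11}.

4

The values 0, 1, 2, 3 are all present; 4 is the first non-negative integer missing from the set.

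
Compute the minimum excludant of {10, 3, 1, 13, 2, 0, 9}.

The values 0, 1, 2, 3 are all present; 4 is the first non-negative integer missing from the set.

4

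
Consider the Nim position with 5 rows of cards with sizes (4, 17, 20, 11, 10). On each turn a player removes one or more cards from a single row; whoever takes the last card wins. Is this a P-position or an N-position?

Bitwise XOR of the heap sizes:
  00100  (4)
  10001  (17)
  10100  (20)
  01011  (11)
  01010  (10)
  -----
  00000  (0)
The nim-sum is 0, so this is a P-position: the player to move is in a losing position under optimal play.

P-position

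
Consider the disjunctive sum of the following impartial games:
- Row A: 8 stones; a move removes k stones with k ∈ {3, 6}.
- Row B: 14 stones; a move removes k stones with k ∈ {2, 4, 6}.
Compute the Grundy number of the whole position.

1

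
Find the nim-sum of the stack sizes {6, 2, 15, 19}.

24

In binary:
  00110  (6)
  00010  (2)
  01111  (15)
  10011  (19)
  -----
  11000  (24)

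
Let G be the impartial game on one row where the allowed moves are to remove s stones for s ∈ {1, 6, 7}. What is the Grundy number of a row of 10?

2

Build the Grundy sequence with g(k) = mex{g(k−s) : s ∈ {1, 6, 7}, s ≤ k}:
g(0) = mex{} = 0
g(1) = mex{0} = 1
g(2) = mex{1} = 0
g(3) = mex{0} = 1
g(4) = mex{1} = 0
g(5) = mex{0} = 1
g(6) = mex{0,1} = 2
g(7) = mex{0,1,2} = 3
g(8) = mex{0,1,3} = 2
g(9) = mex{0,1,2} = 3
g(10) = mex{0,1,3} = 2
So g(10) = 2.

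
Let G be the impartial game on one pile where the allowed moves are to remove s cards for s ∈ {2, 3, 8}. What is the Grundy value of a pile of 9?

Build the Grundy sequence with g(k) = mex{g(k−s) : s ∈ {2, 3, 8}, s ≤ k}:
g(0) = mex{} = 0
g(1) = mex{} = 0
g(2) = mex{0} = 1
g(3) = mex{0} = 1
g(4) = mex{0,1} = 2
g(5) = mex{1} = 0
g(6) = mex{1,2} = 0
g(7) = mex{0,2} = 1
g(8) = mex{0} = 1
g(9) = mex{0,1} = 2
So g(9) = 2.

2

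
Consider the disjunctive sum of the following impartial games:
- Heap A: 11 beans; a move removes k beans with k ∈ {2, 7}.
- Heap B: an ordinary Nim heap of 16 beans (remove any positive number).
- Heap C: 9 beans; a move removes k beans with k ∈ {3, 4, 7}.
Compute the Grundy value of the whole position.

18

Grundy values for heap A (subtraction set {2, 7}):
g(0) = mex{} = 0
g(1) = mex{} = 0
g(2) = mex{0} = 1
g(3) = mex{0} = 1
g(4) = mex{1} = 0
g(5) = mex{1} = 0
g(6) = mex{0} = 1
g(7) = mex{0} = 1
g(8) = mex{0,1} = 2
g(9) = mex{1} = 0
g(10) = mex{1,2} = 0
g(11) = mex{0} = 1
So g(11) = 1.
Heap B is a plain Nim heap of size 16, so its Grundy value is 16.
For heap C, compute g(0), g(1), … with moves {3, 4, 7}:
g(0) = mex{} = 0
g(1) = mex{} = 0
g(2) = mex{} = 0
g(3) = mex{0} = 1
g(4) = mex{0} = 1
g(5) = mex{0} = 1
g(6) = mex{0,1} = 2
g(7) = mex{0,1} = 2
g(8) = mex{0,1} = 2
g(9) = mex{0,1,2} = 3
So g(9) = 3.
The value of a disjunctive sum is the nim-sum of the parts.
Combined value = 1 ⊕ 16 ⊕ 3 = 18.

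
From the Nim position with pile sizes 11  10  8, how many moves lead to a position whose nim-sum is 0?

3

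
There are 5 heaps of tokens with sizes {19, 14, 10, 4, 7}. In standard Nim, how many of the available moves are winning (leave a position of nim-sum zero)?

In binary:
  10011  (19)
  01110  (14)
  01010  (10)
  00100  (4)
  00111  (7)
  -----
  10100  (20)
The overall nim-sum is X = 20. A heap of size p has a winning move iff p XOR X < p (reduce it to p XOR X).
  19: 19 XOR 20 = 7 < 19 — winning move (to 7).
  14: 14 XOR 20 = 26 ≥ 14 — no move.
  10: 10 XOR 20 = 30 ≥ 10 — no move.
  4: 4 XOR 20 = 16 ≥ 4 — no move.
  7: 7 XOR 20 = 19 ≥ 7 — no move.
That gives 1 winning move.

1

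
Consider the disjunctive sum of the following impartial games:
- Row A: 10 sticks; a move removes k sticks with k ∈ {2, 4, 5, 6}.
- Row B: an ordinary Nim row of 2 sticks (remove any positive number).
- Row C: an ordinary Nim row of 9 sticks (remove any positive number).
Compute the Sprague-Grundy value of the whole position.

10

Build the Grundy sequence for row A with g(k) = mex{g(k−s) : s ∈ {2, 4, 5, 6}, s ≤ k}:
g(0) = mex{} = 0
g(1) = mex{} = 0
g(2) = mex{0} = 1
g(3) = mex{0} = 1
g(4) = mex{0,1} = 2
g(5) = mex{0,1} = 2
g(6) = mex{0,1,2} = 3
g(7) = mex{0,1,2} = 3
g(8) = mex{1,2,3} = 0
g(9) = mex{1,2,3} = 0
g(10) = mex{0,2,3} = 1
So g(10) = 1.
Row B is a plain Nim row of size 2, so its Grundy value is 2.
Row C is a plain Nim row of size 9, so its Grundy value is 9.
The value of a disjunctive sum is the nim-sum of the parts.
Combined value = 1 ⊕ 2 ⊕ 9 = 10.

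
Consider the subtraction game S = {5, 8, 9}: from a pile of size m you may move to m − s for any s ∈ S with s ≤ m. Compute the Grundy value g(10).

2

Build the Grundy sequence with g(k) = mex{g(k−s) : s ∈ {5, 8, 9}, s ≤ k}:
k:     0  1  2  3  4  5  6  7  8  9 10
g(k):  0  0  0  0  0  1  1  1  1  1  2
So g(10) = 2.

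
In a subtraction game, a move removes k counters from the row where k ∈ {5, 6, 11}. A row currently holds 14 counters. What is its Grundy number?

2

Compute g(0), g(1), … for moves {5, 6, 11}:
g(0) = mex{} = 0
g(1) = mex{} = 0
g(2) = mex{} = 0
g(3) = mex{} = 0
g(4) = mex{} = 0
g(5) = mex{0} = 1
g(6) = mex{0} = 1
g(7) = mex{0} = 1
g(8) = mex{0} = 1
g(9) = mex{0} = 1
g(10) = mex{0,1} = 2
g(11) = mex{0,1} = 2
g(12) = mex{0,1} = 2
g(13) = mex{0,1} = 2
g(14) = mex{0,1} = 2
So g(14) = 2.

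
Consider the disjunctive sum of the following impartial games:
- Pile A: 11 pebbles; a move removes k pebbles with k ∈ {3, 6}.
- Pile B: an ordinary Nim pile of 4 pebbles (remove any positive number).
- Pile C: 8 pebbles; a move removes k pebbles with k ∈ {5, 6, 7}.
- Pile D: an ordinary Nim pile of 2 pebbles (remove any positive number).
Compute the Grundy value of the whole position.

Build the Grundy sequence for pile A with g(k) = mex{g(k−s) : s ∈ {3, 6}, s ≤ k}:
g(0) = mex{} = 0
g(1) = mex{} = 0
g(2) = mex{} = 0
g(3) = mex{0} = 1
g(4) = mex{0} = 1
g(5) = mex{0} = 1
g(6) = mex{0,1} = 2
g(7) = mex{0,1} = 2
g(8) = mex{0,1} = 2
g(9) = mex{1,2} = 0
g(10) = mex{1,2} = 0
g(11) = mex{1,2} = 0
So g(11) = 0.
Pile B is a plain Nim pile of size 4, so its Grundy value is 4.
For pile C, compute g(0), g(1), … with moves {5, 6, 7}:
k:     0  1  2  3  4  5  6  7  8
g(k):  0  0  0  0  0  1  1  1  1
So g(8) = 1.
Pile D is a plain Nim pile of size 2, so its Grundy value is 2.
By the Sprague-Grundy theorem, the Grundy value of a sum of independent games is the XOR of the component values.
Combined value = 0 XOR 4 XOR 1 XOR 2 = 7.

7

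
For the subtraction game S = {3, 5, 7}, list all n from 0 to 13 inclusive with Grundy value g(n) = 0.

0, 1, 2, 10, 11, 12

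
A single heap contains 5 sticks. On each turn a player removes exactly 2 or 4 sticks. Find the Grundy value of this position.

2

Build the Grundy sequence with g(k) = mex{g(k−s) : s ∈ {2, 4}, s ≤ k}:
g(0) = mex{} = 0
g(1) = mex{} = 0
g(2) = mex{0} = 1
g(3) = mex{0} = 1
g(4) = mex{0,1} = 2
g(5) = mex{0,1} = 2
So g(5) = 2.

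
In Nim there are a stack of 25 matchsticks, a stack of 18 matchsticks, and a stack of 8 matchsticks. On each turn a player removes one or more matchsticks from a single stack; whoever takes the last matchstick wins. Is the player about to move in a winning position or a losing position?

Winning position

Nim-sum: 25 ^ 18 ^ 8 = 3.
The nim-sum is 3 ≠ 0, so this is an N-position: the player to move can win.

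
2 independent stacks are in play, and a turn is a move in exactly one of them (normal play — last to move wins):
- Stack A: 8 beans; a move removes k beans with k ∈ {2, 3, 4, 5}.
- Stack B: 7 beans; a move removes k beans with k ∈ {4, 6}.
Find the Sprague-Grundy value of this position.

1

Grundy values for stack A (subtraction set {2, 3, 4, 5}):
k:     0  1  2  3  4  5  6  7  8
g(k):  0  0  1  1  2  2  3  0  0
So g(8) = 0.
For stack B, compute g(0), g(1), … with moves {4, 6}:
k:     0  1  2  3  4  5  6  7
g(k):  0  0  0  0  1  1  1  1
So g(7) = 1.
By the Sprague-Grundy theorem, the Grundy value of a sum of independent games is the XOR of the component values.
Combined value = 0 XOR 1 = 1.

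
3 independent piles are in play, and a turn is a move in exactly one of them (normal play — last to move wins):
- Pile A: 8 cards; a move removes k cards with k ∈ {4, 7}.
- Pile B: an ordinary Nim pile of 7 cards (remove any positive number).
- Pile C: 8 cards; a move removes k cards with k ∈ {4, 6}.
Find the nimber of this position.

7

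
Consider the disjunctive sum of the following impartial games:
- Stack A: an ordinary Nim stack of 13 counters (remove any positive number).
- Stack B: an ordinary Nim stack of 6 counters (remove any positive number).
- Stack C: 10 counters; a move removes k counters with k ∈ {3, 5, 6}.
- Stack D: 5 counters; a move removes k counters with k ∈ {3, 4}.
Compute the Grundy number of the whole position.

10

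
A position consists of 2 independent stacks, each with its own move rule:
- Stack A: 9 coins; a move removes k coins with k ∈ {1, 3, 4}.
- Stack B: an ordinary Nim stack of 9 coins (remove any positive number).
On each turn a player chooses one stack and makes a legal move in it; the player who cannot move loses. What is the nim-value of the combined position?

9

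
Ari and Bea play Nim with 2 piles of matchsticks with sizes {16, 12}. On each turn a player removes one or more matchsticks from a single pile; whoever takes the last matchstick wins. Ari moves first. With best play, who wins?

Ari wins

In binary:
  10000  (16)
  01100  (12)
  -----
  11100  (28)
The nim-sum is 28 ≠ 0, so this is an N-position: the player to move can win; Ari has a winning move.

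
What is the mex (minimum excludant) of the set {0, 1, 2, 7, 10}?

The values 0, 1, 2 are all present; 3 is the first non-negative integer missing from the set.

3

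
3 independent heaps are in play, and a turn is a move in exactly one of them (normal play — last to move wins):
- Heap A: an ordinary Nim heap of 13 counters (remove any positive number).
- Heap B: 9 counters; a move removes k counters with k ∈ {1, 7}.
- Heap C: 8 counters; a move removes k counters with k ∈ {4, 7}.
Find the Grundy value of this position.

Heap A is a plain Nim heap of size 13, so its Grundy value is 13.
Build the Grundy sequence for heap B with g(k) = mex{g(k−s) : s ∈ {1, 7}, s ≤ k}:
g(0) = mex{} = 0
g(1) = mex{0} = 1
g(2) = mex{1} = 0
g(3) = mex{0} = 1
g(4) = mex{1} = 0
g(5) = mex{0} = 1
g(6) = mex{1} = 0
g(7) = mex{0} = 1
g(8) = mex{1} = 0
g(9) = mex{0} = 1
So g(9) = 1.
Build the Grundy sequence for heap C with g(k) = mex{g(k−s) : s ∈ {4, 7}, s ≤ k}:
g(0) = mex{} = 0
g(1) = mex{} = 0
g(2) = mex{} = 0
g(3) = mex{} = 0
g(4) = mex{0} = 1
g(5) = mex{0} = 1
g(6) = mex{0} = 1
g(7) = mex{0} = 1
g(8) = mex{0,1} = 2
So g(8) = 2.
The value of a disjunctive sum is the nim-sum of the parts.
Combined value = 13 XOR 1 XOR 2 = 14.

14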